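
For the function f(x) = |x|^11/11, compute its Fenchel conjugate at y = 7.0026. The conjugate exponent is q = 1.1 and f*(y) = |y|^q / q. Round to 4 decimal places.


The conjugate exponent q satisfies 1/p + 1/q = 1.
p = 11, so q = 11/(11 - 1) = 1.1
|y|^q = 7.0026^1.1 = 8.5072
f*(7.0026) = 8.5072 / 1.1 = 7.7338


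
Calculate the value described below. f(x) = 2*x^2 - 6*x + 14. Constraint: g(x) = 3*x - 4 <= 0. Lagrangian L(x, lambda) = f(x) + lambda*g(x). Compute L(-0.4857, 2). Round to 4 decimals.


Step 1: Evaluate f(x).
f(-0.4857) = 2*(-0.4857)^2 - 6*(-0.4857) + 14 = 17.386
Step 2: Evaluate g(x).
g(-0.4857) = 3*-0.4857 - 4 = -5.4571
Step 3: Compute Lagrangian.
L = 17.386 + 2*-5.4571 = 6.4718


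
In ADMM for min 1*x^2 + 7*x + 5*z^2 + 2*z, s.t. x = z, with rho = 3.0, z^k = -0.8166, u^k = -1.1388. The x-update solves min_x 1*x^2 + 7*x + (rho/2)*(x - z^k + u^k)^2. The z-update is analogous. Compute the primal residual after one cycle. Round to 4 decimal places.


ADMM iteration with rho = 3.0, z^k = -0.8166, u^k = -1.1388
Step 1: x-update.
Minimize 1*x^2 + 7*x + (3.0/2)*(x + 0.8166 - 1.1388)^2
FOC: (2*1 + 3.0)*x = -7 + 3.0*(-0.8166 + 1.1388)
x^{k+1} = -1.2067
Step 2: z-update.
Minimize 5*z^2 + 2*z + (3.0/2)*(-1.2067 - z - 1.1388)^2
FOC: (2*5 + 3.0)*z = -2 + 3.0*(-1.2067 - 1.1388)
z^{k+1} = -0.6951
Step 3: u-update.
u^{k+1} = -1.1388 - 1.2067 + 0.6951 = -1.6504
Step 4: Primal residual = |-1.2067 + 0.6951| = 0.5116


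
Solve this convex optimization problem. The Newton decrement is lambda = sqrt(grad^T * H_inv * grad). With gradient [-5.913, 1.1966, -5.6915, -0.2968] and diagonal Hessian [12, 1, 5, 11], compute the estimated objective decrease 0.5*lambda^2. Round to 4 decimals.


Step 1: H is diagonal, so H^(-1) * g = [-0.4928, 1.1966, -1.1383, -0.027].
Step 2: g^T H^(-1) g = sum_i g_i^2 / H_ii
  = (-5.913)^2/12 + (1.1966)^2/1 + (-5.6915)^2/5 + (-0.2968)^2/11
  = 2.9136 + 1.4319 + 6.4786 + 0.008 = 10.8321
Step 3: Objective decrease = 0.5 * g^T H^(-1) g = 5.4161


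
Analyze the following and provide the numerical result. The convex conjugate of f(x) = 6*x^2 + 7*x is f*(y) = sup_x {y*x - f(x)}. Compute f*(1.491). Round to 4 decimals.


f*(y) = sup_x {y*x - a*x^2 - b*x} = sup_x {(y-b)*x - a*x^2}
FOC: (y - b) - 2a*x = 0 => x* = (y - b)/(2a)
x* = (1.491 - 7)/(2*6) = -0.4591
f*(1.491) = (y-b)^2/(4a) = (1.491 - 7)^2/(4*6)
= 30.3491/24 = 1.2645


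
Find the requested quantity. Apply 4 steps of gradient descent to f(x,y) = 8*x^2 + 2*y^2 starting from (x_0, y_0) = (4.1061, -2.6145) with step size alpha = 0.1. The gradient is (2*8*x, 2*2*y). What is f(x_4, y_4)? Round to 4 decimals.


Gradient descent on f(x,y) = 8*x^2 + 2*y^2.
Starting point: (4.1061, -2.6145), alpha = 0.1
Step 1: grad_x = 2*8*4.1061 = 65.6976, grad_y = 2*2*-2.6145 = -10.458
  x_1 = 4.1061 - 0.1*65.6976 = -2.4637
  y_1 = -2.6145 - 0.1*-10.458 = -1.5687
Step 2: grad_x = 2*8*-2.4637 = -39.4186, grad_y = 2*2*-1.5687 = -6.2748
  x_2 = -2.4637 - 0.1*-39.4186 = 1.4782
  y_2 = -1.5687 - 0.1*-6.2748 = -0.9412
Step 3: grad_x = 2*8*1.4782 = 23.6511, grad_y = 2*2*-0.9412 = -3.7649
  x_3 = 1.4782 - 0.1*23.6511 = -0.8869
  y_3 = -0.9412 - 0.1*-3.7649 = -0.5647
Step 4: grad_x = 2*8*-0.8869 = -14.1907, grad_y = 2*2*-0.5647 = -2.2589
  x_4 = -0.8869 - 0.1*-14.1907 = 0.5322
  y_4 = -0.5647 - 0.1*-2.2589 = -0.3388
f(0.5322, -0.3388) = 8*0.5322^2 + 2*(-0.3388)^2 = 2.4951


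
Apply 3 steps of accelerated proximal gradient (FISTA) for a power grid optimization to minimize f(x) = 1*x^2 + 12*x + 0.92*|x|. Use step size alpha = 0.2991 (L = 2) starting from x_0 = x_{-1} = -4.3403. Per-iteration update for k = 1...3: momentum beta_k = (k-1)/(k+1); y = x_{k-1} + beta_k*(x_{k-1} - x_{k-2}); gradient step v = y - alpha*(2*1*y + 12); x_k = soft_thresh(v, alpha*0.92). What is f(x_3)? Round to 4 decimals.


FISTA on f(x) = 1*x^2 + 12*x + 0.92*|x|
L = 2, alpha = 0.2991
Iteration 1: beta = 0.0, y = -4.3403 + 0.0*(-4.3403 + 4.3403) = -4.3403
  grad(y) = 3.3194, v = y - alpha*grad = -5.3331
  prox(v) = soft_thresh(-5.3331, 0.2752) = -5.058
Iteration 2: beta = 0.3333, y = -5.058 + 0.3333*(-5.058 + 4.3403) = -5.2972
  grad(y) = 1.4056, v = y - alpha*grad = -5.7176
  prox(v) = soft_thresh(-5.7176, 0.2752) = -5.4424
Iteration 3: beta = 0.5, y = -5.4424 + 0.5*(-5.4424 + 5.058) = -5.6347
  grad(y) = 0.7307, v = y - alpha*grad = -5.8532
  prox(v) = soft_thresh(-5.8532, 0.2752) = -5.578
f(x_3) = 1*(-5.578)^2 + 12*(-5.578) + 0.92*|-5.578| = -30.6902


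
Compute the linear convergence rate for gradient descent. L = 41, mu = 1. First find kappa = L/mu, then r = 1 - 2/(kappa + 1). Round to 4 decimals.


Step 1: Compute the condition number.
kappa = L/mu = 41/1 = 41.0
Step 2: Compute the convergence rate.
r = 1 - 2/(kappa + 1) = 1 - 2*mu/(L + mu) = (L - mu)/(L + mu) = 40/42 = 0.9524


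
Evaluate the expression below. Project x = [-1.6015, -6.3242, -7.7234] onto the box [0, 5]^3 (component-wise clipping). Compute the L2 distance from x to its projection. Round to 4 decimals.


Project each component onto [0, 5].
clip(-1.6015) = 0.0, clip(-6.3242) = 0.0, clip(-7.7234) = 0.0
Projection = [0.0, 0.0, 0.0]
Squared diffs: [2.5648, 39.9955, 59.6509]
Distance = sqrt(102.2112) = 10.11


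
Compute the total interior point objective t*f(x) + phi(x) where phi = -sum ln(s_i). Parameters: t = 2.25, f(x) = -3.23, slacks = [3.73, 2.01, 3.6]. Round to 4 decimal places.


Step 1: Compute log-barrier.
ln values: [1.3164, 0.6981, 1.2809]
phi = -(1.3164 + 0.6981 + 1.2809) = -3.2955
Step 2: Compute augmented objective.
t*f(x) = 2.25*-3.23 = -7.2675
Total = -7.2675 - 3.2955 = -10.563


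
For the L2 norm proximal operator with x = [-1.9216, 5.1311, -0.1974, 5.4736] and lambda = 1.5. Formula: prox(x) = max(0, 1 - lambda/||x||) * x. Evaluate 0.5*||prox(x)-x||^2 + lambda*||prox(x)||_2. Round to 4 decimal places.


Step 1: Compute ||x||.
||x|| = 7.7473
Step 2: Compute scaling factor.
scale = max(0, 1 - 1.5/7.7473) = 0.8064
Step 3: prox(x) = [-1.5495, 4.1376, -0.1592, 4.4138]
||prox(x)|| = 6.2473
Step 4: Proximal objective.
0.5*||prox-x||^2 = 1.125
lambda*||prox|| = 9.371
Total = 10.4959


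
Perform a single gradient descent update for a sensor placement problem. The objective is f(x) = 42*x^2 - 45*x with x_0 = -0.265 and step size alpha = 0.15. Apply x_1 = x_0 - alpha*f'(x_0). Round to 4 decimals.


We compute the gradient at x_0 and apply the update.
f'(x) = 84*x - 45
f'(-0.265) = 84*-0.265 - 45 = -67.26
x_1 = -0.265 - 0.15*-67.26 = 9.824


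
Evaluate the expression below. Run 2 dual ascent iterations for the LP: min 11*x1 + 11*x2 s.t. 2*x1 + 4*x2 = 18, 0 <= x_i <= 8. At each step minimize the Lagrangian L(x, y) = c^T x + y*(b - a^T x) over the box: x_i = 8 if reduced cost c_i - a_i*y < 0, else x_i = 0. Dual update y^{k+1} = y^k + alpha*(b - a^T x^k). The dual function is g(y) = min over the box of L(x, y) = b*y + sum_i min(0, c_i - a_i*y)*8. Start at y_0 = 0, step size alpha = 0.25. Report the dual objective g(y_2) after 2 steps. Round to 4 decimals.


Dual ascent for LP: min 11*x1 + 11*x2, 2*x1 + 4*x2 = 18, 0 <= x_i <= 8
Step 1: y^k = 0.0, reduced costs: (11.0, 11.0)
  x^k = (0.0, 0.0), subgradient = b - a^T x = 18.0
  y^{k+1} = 0.0 + 0.25*18.0 = 4.5
Step 2: y^k = 4.5, reduced costs: (2.0, -7.0)
  x^k = (0.0, 8.0), subgradient = b - a^T x = -14.0
  y^{k+1} = 4.5 + 0.25*-14.0 = 1.0
Dual objective at y_2 = 1.0: reduced costs (9.0, 7.0), box minimizer x = (0.0, 0.0)
g(y_2) = b*y + (c1 - a1*y)*x1 + (c2 - a2*y)*x2 = 18*1.0 + 9.0*0.0 + 7.0*0.0 = 18.0 + 0.0 + 0.0 = 18.0


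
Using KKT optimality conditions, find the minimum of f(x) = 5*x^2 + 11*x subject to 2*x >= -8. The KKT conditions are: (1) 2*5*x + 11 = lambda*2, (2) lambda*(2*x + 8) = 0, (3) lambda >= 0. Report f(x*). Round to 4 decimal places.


Step 1: Try lambda = 0 (constraint inactive).
Stationarity: 2*5*x + 11 = 0
x* = -11/(2*5) = -1.1
Check constraint: 2*-1.1 = -2.2 >= -8 -- satisfied.
Step 2: Compute optimal value.
f(x*) = 5*(-1.1)^2 + 11*(-1.1) = -6.05


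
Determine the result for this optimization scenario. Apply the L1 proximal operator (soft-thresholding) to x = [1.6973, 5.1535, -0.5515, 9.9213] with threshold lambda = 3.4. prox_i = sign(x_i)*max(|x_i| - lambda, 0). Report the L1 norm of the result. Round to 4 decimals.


Soft-thresholding with lambda = 3.4:
prox(1.6973) = sign(1.6973)*max(|1.6973| - 3.4, 0) = 0.0
prox(5.1535) = sign(5.1535)*max(|5.1535| - 3.4, 0) = 1.7535
prox(-0.5515) = sign(-0.5515)*max(|-0.5515| - 3.4, 0) = 0.0
prox(9.9213) = sign(9.9213)*max(|9.9213| - 3.4, 0) = 6.5213
prox(x) = [0.0, 1.7535, 0.0, 6.5213]
||prox(x)||_1 = 0.0 + 1.7535 + 0.0 + 6.5213 = 8.2748


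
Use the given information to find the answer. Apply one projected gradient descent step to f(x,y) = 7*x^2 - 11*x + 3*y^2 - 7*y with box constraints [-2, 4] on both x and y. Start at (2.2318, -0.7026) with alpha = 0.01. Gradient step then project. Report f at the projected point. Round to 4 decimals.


Step 1: Compute gradient at (2.2318, -0.7026).
grad_x = 2*7*2.2318 - 11 = 20.2452
grad_y = 2*3*-0.7026 - 7 = -11.2156
Step 2: Gradient step.
x_raw = 2.2318 - 0.01*20.2452 = 2.0293
y_raw = -0.7026 - 0.01*-11.2156 = -0.5904
Step 3: Project onto [-2, 4].
x_proj = clip(2.0293) = 2.0293
y_proj = clip(-0.5904) = -0.5904
Step 4: Evaluate f.
f(2.0293, -0.5904) = 11.6839


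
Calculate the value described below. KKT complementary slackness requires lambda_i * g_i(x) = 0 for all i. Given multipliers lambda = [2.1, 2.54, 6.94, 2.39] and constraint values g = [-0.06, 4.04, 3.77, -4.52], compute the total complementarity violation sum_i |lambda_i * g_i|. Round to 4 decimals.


KKT complementary slackness check:
lambda_1 * g_1 = 2.1 * -0.06 = -0.126
lambda_2 * g_2 = 2.54 * 4.04 = 10.2616
lambda_3 * g_3 = 6.94 * 3.77 = 26.1638
lambda_4 * g_4 = 2.39 * -4.52 = -10.8028
Total violation = 0.126 + 10.2616 + 26.1638 + 10.8028 = 47.3542


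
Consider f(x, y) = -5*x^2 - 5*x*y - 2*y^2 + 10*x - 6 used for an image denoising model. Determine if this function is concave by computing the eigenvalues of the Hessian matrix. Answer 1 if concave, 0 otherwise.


The Hessian of f(x,y) = -5*x^2 - 5*x*y - 2*y^2 + 10*x - 6 is:
H = [[-10, -5], [-5, -4]]
Trace = -10 - 4 = -14
Determinant = -10*-4 - (-5)^2 = 15
Discriminant = (-14)^2 - 4*15 = 136.0
Eigenvalues: lambda_1 = -12.831, lambda_2 = -1.169
The function is concave.

1


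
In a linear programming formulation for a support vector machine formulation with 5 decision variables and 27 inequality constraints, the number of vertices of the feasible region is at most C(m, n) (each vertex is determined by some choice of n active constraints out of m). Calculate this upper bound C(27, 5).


Each vertex corresponds to some choice of n active constraints out of m, so the number of vertices is at most C(m, n) = m! / (n!(m-n)!).
m = 27, n = 5
Numerator: 27 * 26 * 25 * 24 * 23
Denominator: 5! = 120
C(27, 5) = 80730


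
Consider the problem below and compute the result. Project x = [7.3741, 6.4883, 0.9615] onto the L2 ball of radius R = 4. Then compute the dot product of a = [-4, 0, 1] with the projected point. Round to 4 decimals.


Step 1: Compute ||x|| (intermediates to 6 decimals).
||x|| = sqrt(7.3741^2 + 6.4883^2 + 0.9615^2) = 9.869137
Step 2: Project.
Since ||x|| > R, scale = R/||x|| = 4/9.869137 = 0.405304, proj(x) = scale * x
proj(x) = [2.988752, 2.629734, 0.3897]
Step 3: Dot product.
a^T * proj(x) = -4*2.988752 + 0*2.629734 + 1*0.3897 = -11.5653


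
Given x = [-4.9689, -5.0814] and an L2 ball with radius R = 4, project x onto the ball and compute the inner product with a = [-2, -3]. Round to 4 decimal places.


Step 1: Compute ||x|| (intermediates to 6 decimals).
||x|| = sqrt((-4.9689)^2 + (-5.0814)^2) = 7.10708
Step 2: Project.
Since ||x|| > R, scale = R/||x|| = 4/7.10708 = 0.562819, proj(x) = scale * x
proj(x) = [-2.796591, -2.859908]
Step 3: Dot product.
a^T * proj(x) = -2*(-2.796591) - 3*(-2.859908) = 14.1729


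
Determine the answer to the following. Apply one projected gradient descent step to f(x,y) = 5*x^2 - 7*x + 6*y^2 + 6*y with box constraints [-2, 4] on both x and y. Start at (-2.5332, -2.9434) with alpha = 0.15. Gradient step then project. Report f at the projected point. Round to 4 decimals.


Step 1: Compute gradient at (-2.5332, -2.9434).
grad_x = 2*5*-2.5332 - 7 = -32.332
grad_y = 2*6*-2.9434 + 6 = -29.3208
Step 2: Gradient step.
x_raw = -2.5332 - 0.15*-32.332 = 2.3166
y_raw = -2.9434 - 0.15*-29.3208 = 1.4547
Step 3: Project onto [-2, 4].
x_proj = clip(2.3166) = 2.3166
y_proj = clip(1.4547) = 1.4547
Step 4: Evaluate f.
f(2.3166, 1.4547) = 32.0426


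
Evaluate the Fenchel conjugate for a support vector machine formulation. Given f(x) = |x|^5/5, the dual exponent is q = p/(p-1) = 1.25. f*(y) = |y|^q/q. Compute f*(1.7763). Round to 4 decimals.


The conjugate exponent q satisfies 1/p + 1/q = 1.
p = 5, so q = 5/(5 - 1) = 1.25
|y|^q = 1.7763^1.25 = 2.0507
f*(1.7763) = 2.0507 / 1.25 = 1.6405


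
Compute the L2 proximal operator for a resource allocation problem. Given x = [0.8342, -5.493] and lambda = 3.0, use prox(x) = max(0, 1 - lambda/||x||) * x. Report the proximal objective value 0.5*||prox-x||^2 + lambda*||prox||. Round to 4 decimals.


Step 1: Compute ||x||.
||x|| = 5.556
Step 2: Compute scaling factor.
scale = max(0, 1 - 3.0/5.556) = 0.46
Step 3: prox(x) = [0.3838, -2.527]
||prox(x)|| = 2.556
Step 4: Proximal objective.
0.5*||prox-x||^2 = 4.5
lambda*||prox|| = 7.668
Total = 12.1679


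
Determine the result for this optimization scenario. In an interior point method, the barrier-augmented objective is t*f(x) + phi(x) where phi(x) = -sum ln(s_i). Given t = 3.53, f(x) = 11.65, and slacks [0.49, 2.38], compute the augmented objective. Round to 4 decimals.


Step 1: Compute log-barrier.
ln values: [-0.7133, 0.8671]
phi = -(-0.7133 + 0.8671) = -0.1538
Step 2: Compute augmented objective.
t*f(x) = 3.53*11.65 = 41.1245
Total = 41.1245 - 0.1538 = 40.9707


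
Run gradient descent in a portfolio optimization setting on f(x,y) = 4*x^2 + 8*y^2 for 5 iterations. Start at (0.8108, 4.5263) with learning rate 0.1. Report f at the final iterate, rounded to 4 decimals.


Gradient descent on f(x,y) = 4*x^2 + 8*y^2.
Starting point: (0.8108, 4.5263), alpha = 0.1
Step 1: grad_x = 2*4*0.8108 = 6.4864, grad_y = 2*8*4.5263 = 72.4208
  x_1 = 0.8108 - 0.1*6.4864 = 0.1622
  y_1 = 4.5263 - 0.1*72.4208 = -2.7158
Step 2: grad_x = 2*4*0.1622 = 1.2973, grad_y = 2*8*-2.7158 = -43.4525
  x_2 = 0.1622 - 0.1*1.2973 = 0.0324
  y_2 = -2.7158 - 0.1*-43.4525 = 1.6295
Step 3: grad_x = 2*4*0.0324 = 0.2595, grad_y = 2*8*1.6295 = 26.0715
  x_3 = 0.0324 - 0.1*0.2595 = 0.0065
  y_3 = 1.6295 - 0.1*26.0715 = -0.9777
Step 4: grad_x = 2*4*0.0065 = 0.0519, grad_y = 2*8*-0.9777 = -15.6429
  x_4 = 0.0065 - 0.1*0.0519 = 0.0013
  y_4 = -0.9777 - 0.1*-15.6429 = 0.5866
Step 5: grad_x = 2*4*0.0013 = 0.0104, grad_y = 2*8*0.5866 = 9.3857
  x_5 = 0.0013 - 0.1*0.0104 = 0.0003
  y_5 = 0.5866 - 0.1*9.3857 = -0.352
f(0.0003, -0.352) = 4*0.0003^2 + 8*(-0.352)^2 = 0.991


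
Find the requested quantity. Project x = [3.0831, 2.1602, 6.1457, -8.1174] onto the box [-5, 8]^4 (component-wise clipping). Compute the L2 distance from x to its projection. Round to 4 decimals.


Project each component onto [-5, 8].
clip(3.0831) = 3.0831, clip(2.1602) = 2.1602, clip(6.1457) = 6.1457, clip(-8.1174) = -5.0
Projection = [3.0831, 2.1602, 6.1457, -5.0]
Squared diffs: [0.0, 0.0, 0.0, 9.7182]
Distance = sqrt(9.7182) = 3.1174


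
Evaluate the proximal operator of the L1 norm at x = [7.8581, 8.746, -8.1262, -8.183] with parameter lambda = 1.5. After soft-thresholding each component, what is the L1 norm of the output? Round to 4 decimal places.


Soft-thresholding with lambda = 1.5:
prox(7.8581) = sign(7.8581)*max(|7.8581| - 1.5, 0) = 6.3581
prox(8.746) = sign(8.746)*max(|8.746| - 1.5, 0) = 7.246
prox(-8.1262) = sign(-8.1262)*max(|-8.1262| - 1.5, 0) = -6.6262
prox(-8.183) = sign(-8.183)*max(|-8.183| - 1.5, 0) = -6.683
prox(x) = [6.3581, 7.246, -6.6262, -6.683]
||prox(x)||_1 = 6.3581 + 7.246 + 6.6262 + 6.683 = 26.9133


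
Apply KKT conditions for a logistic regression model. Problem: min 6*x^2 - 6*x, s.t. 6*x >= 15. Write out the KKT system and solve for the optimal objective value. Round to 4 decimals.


Step 1: Try lambda = 0 (constraint inactive).
x_unc = 6/(2*6) = 0.5
Check: 6*0.5 = 3.0 < 15 -- violated!
Step 2: Constraint must be active: 6*x = 15
x* = 15/6 = 2.5
lambda = (2*6*2.5 - 6)/6 = 4.0
Step 3: Compute optimal value.
f(x*) = 6*2.5^2 - 6*2.5 = 22.5


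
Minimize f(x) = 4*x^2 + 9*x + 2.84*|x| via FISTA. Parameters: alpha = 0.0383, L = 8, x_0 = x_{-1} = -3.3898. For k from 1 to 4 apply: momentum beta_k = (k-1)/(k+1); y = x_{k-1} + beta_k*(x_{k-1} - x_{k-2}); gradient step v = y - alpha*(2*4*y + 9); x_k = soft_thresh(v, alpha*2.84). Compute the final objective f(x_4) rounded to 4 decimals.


FISTA on f(x) = 4*x^2 + 9*x + 2.84*|x|
L = 8, alpha = 0.0383
Iteration 1: beta = 0.0, y = -3.3898 + 0.0*(-3.3898 + 3.3898) = -3.3898
  grad(y) = -18.1184, v = y - alpha*grad = -2.6959
  prox(v) = soft_thresh(-2.6959, 0.1088) = -2.5871
Iteration 2: beta = 0.3333, y = -2.5871 + 0.3333*(-2.5871 + 3.3898) = -2.3195
  grad(y) = -9.5562, v = y - alpha*grad = -1.9535
  prox(v) = soft_thresh(-1.9535, 0.1088) = -1.8448
Iteration 3: beta = 0.5, y = -1.8448 + 0.5*(-1.8448 + 2.5871) = -1.4736
  grad(y) = -2.7886, v = y - alpha*grad = -1.3668
  prox(v) = soft_thresh(-1.3668, 0.1088) = -1.258
Iteration 4: beta = 0.6, y = -1.258 + 0.6*(-1.258 + 1.8448) = -0.906
  grad(y) = 1.7524, v = y - alpha*grad = -0.9731
  prox(v) = soft_thresh(-0.9731, 0.1088) = -0.8643
f(x_4) = 4*(-0.8643)^2 + 9*(-0.8643) + 2.84*|-0.8643| = -2.336


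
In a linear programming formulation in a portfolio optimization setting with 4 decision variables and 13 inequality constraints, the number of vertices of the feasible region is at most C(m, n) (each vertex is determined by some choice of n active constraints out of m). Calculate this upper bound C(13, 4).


Each vertex corresponds to some choice of n active constraints out of m, so the number of vertices is at most C(m, n) = m! / (n!(m-n)!).
m = 13, n = 4
Numerator: 13 * 12 * 11 * 10
Denominator: 4! = 24
C(13, 4) = 715


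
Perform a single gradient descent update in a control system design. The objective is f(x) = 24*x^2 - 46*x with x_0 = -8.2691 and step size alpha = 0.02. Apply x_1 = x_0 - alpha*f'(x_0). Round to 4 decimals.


We compute the gradient at x_0 and apply the update.
f'(x) = 48*x - 46
f'(-8.2691) = 48*-8.2691 - 46 = -442.9168
x_1 = -8.2691 - 0.02*-442.9168 = 0.5892


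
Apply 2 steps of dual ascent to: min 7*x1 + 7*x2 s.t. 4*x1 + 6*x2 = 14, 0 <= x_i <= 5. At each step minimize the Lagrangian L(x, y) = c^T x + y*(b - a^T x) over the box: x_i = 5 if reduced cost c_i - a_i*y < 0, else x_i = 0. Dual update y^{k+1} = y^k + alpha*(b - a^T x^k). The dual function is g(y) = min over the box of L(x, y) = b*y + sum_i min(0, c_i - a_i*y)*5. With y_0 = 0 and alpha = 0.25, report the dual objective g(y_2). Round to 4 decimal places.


Dual ascent for LP: min 7*x1 + 7*x2, 4*x1 + 6*x2 = 14, 0 <= x_i <= 5
Step 1: y^k = 0.0, reduced costs: (7.0, 7.0)
  x^k = (0.0, 0.0), subgradient = b - a^T x = 14.0
  y^{k+1} = 0.0 + 0.25*14.0 = 3.5
Step 2: y^k = 3.5, reduced costs: (-7.0, -14.0)
  x^k = (5.0, 5.0), subgradient = b - a^T x = -36.0
  y^{k+1} = 3.5 + 0.25*-36.0 = -5.5
Dual objective at y_2 = -5.5: reduced costs (29.0, 40.0), box minimizer x = (0.0, 0.0)
g(y_2) = b*y + (c1 - a1*y)*x1 + (c2 - a2*y)*x2 = 14*(-5.5) + 29.0*0.0 + 40.0*0.0 = -77.0 + 0.0 + 0.0 = -77.0


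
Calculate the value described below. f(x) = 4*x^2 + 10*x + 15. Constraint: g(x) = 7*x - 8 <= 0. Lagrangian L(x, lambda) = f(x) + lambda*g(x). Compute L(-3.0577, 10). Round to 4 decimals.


Step 1: Evaluate f(x).
f(-3.0577) = 4*(-3.0577)^2 + 10*(-3.0577) + 15 = 21.8211
Step 2: Evaluate g(x).
g(-3.0577) = 7*-3.0577 - 8 = -29.4039
Step 3: Compute Lagrangian.
L = 21.8211 + 10*-29.4039 = -272.2179


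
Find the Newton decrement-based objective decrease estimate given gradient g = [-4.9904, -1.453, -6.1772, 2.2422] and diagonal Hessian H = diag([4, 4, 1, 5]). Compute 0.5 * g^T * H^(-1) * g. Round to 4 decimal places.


Step 1: H is diagonal, so H^(-1) * g = [-1.2476, -0.3633, -6.1772, 0.4484].
Step 2: g^T H^(-1) g = sum_i g_i^2 / H_ii
  = (-4.9904)^2/4 + (-1.453)^2/4 + (-6.1772)^2/1 + (2.2422)^2/5
  = 6.226 + 0.5278 + 38.1578 + 1.0055 = 45.9171
Step 3: Objective decrease = 0.5 * g^T H^(-1) g = 22.9586


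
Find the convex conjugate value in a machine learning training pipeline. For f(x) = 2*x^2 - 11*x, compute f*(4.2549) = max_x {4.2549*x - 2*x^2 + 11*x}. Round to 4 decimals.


f*(y) = sup_x {y*x - a*x^2 - b*x} = sup_x {(y-b)*x - a*x^2}
FOC: (y - b) - 2a*x = 0 => x* = (y - b)/(2a)
x* = (4.2549 + 11)/(2*2) = 3.8137
f*(4.2549) = (y-b)^2/(4a) = (4.2549 + 11)^2/(4*2)
= 232.712/8 = 29.089


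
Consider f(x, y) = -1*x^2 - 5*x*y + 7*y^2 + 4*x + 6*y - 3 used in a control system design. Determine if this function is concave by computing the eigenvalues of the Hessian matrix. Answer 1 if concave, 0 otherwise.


The Hessian of f(x,y) = -1*x^2 - 5*x*y + 7*y^2 + 4*x + 6*y - 3 is:
H = [[-2, -5], [-5, 14]]
Trace = -2 + 14 = 12
Determinant = -2*14 - (-5)^2 = -53
Discriminant = (12)^2 - 4*-53 = 356.0
Eigenvalues: lambda_1 = -3.434, lambda_2 = 15.434
The function is not concave.

0


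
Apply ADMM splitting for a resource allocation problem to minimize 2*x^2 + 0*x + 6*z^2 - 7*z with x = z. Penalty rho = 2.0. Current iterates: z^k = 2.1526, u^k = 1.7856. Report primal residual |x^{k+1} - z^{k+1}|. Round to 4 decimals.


ADMM iteration with rho = 2.0, z^k = 2.1526, u^k = 1.7856
Step 1: x-update.
Minimize 2*x^2 + 0*x + (2.0/2)*(x - 2.1526 + 1.7856)^2
FOC: (2*2 + 2.0)*x = 0 + 2.0*(2.1526 - 1.7856)
x^{k+1} = 0.1223
Step 2: z-update.
Minimize 6*z^2 - 7*z + (2.0/2)*(0.1223 - z + 1.7856)^2
FOC: (2*6 + 2.0)*z = 7 + 2.0*(0.1223 + 1.7856)
z^{k+1} = 0.7726
Step 3: u-update.
u^{k+1} = 1.7856 + 0.1223 - 0.7726 = 1.1354
Step 4: Primal residual = |0.1223 - 0.7726| = 0.6502


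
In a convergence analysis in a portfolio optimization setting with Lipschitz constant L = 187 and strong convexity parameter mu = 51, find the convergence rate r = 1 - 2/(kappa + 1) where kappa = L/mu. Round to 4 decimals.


Step 1: Compute the condition number.
kappa = L/mu = 187/51 = 3.6667
Step 2: Compute the convergence rate.
r = 1 - 2/(kappa + 1) = 1 - 2*mu/(L + mu) = (L - mu)/(L + mu) = 136/238 = 0.5714


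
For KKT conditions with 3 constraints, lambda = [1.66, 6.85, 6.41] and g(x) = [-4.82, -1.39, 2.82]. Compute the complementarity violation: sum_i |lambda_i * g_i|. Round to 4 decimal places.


KKT complementary slackness check:
lambda_1 * g_1 = 1.66 * -4.82 = -8.0012
lambda_2 * g_2 = 6.85 * -1.39 = -9.5215
lambda_3 * g_3 = 6.41 * 2.82 = 18.0762
Total violation = 8.0012 + 9.5215 + 18.0762 = 35.5989


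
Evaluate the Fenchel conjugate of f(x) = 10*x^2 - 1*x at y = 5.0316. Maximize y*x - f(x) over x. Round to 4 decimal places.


f*(y) = sup_x {y*x - a*x^2 - b*x} = sup_x {(y-b)*x - a*x^2}
FOC: (y - b) - 2a*x = 0 => x* = (y - b)/(2a)
x* = (5.0316 + 1)/(2*10) = 0.3016
f*(5.0316) = (y-b)^2/(4a) = (5.0316 + 1)^2/(4*10)
= 36.3802/40 = 0.9095


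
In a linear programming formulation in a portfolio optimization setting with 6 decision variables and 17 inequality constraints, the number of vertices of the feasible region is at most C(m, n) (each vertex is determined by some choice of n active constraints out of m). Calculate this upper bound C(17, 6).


Each vertex corresponds to some choice of n active constraints out of m, so the number of vertices is at most C(m, n) = m! / (n!(m-n)!).
m = 17, n = 6
Numerator: 17 * 16 * 15 * 14 * 13 * 12
Denominator: 6! = 720
C(17, 6) = 12376


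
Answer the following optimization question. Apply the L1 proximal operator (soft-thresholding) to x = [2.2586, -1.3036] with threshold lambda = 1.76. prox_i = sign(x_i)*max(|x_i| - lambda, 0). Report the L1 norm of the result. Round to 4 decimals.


Soft-thresholding with lambda = 1.76:
prox(2.2586) = sign(2.2586)*max(|2.2586| - 1.76, 0) = 0.4986
prox(-1.3036) = sign(-1.3036)*max(|-1.3036| - 1.76, 0) = 0.0
prox(x) = [0.4986, 0.0]
||prox(x)||_1 = 0.4986 + 0.0 = 0.4986


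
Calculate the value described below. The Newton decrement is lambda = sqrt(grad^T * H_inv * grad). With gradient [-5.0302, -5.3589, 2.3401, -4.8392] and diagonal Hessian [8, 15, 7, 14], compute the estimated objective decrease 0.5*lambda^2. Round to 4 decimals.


Step 1: H is diagonal, so H^(-1) * g = [-0.6288, -0.3573, 0.3343, -0.3457].
Step 2: g^T H^(-1) g = sum_i g_i^2 / H_ii
  = (-5.0302)^2/8 + (-5.3589)^2/15 + (2.3401)^2/7 + (-4.8392)^2/14
  = 3.1629 + 1.9145 + 0.7823 + 1.6727 = 7.5324
Step 3: Objective decrease = 0.5 * g^T H^(-1) g = 3.7662


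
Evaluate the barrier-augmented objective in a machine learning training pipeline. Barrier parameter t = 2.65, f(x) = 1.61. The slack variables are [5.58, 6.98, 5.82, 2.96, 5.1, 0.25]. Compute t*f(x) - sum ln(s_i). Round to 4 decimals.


Step 1: Compute log-barrier.
ln values: [1.7192, 1.943, 1.7613, 1.0852, 1.6292, -1.3863]
phi = -(1.7192 + 1.943 + 1.7613 + 1.0852 + 1.6292 - 1.3863) = -6.7517
Step 2: Compute augmented objective.
t*f(x) = 2.65*1.61 = 4.2665
Total = 4.2665 - 6.7517 = -2.4852


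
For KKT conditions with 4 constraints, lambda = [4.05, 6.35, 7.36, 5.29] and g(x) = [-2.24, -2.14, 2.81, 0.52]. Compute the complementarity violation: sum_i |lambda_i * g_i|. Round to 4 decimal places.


KKT complementary slackness check:
lambda_1 * g_1 = 4.05 * -2.24 = -9.072
lambda_2 * g_2 = 6.35 * -2.14 = -13.589
lambda_3 * g_3 = 7.36 * 2.81 = 20.6816
lambda_4 * g_4 = 5.29 * 0.52 = 2.7508
Total violation = 9.072 + 13.589 + 20.6816 + 2.7508 = 46.0934


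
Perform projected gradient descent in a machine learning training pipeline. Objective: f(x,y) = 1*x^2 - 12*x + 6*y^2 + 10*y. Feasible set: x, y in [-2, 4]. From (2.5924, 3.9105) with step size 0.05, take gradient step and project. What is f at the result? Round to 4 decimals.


Step 1: Compute gradient at (2.5924, 3.9105).
grad_x = 2*1*2.5924 - 12 = -6.8152
grad_y = 2*6*3.9105 + 10 = 56.926
Step 2: Gradient step.
x_raw = 2.5924 - 0.05*-6.8152 = 2.9332
y_raw = 3.9105 - 0.05*56.926 = 1.0642
Step 3: Project onto [-2, 4].
x_proj = clip(2.9332) = 2.9332
y_proj = clip(1.0642) = 1.0642
Step 4: Evaluate f.
f(2.9332, 1.0642) = -9.1574


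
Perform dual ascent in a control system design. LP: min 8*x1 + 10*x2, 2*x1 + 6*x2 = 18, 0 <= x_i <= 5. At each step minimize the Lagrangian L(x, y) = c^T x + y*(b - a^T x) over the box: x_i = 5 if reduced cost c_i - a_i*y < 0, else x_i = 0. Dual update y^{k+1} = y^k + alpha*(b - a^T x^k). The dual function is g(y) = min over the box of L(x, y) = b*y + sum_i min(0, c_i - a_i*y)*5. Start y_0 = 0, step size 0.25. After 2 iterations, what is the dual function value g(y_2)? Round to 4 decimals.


Dual ascent for LP: min 8*x1 + 10*x2, 2*x1 + 6*x2 = 18, 0 <= x_i <= 5
Step 1: y^k = 0.0, reduced costs: (8.0, 10.0)
  x^k = (0.0, 0.0), subgradient = b - a^T x = 18.0
  y^{k+1} = 0.0 + 0.25*18.0 = 4.5
Step 2: y^k = 4.5, reduced costs: (-1.0, -17.0)
  x^k = (5.0, 5.0), subgradient = b - a^T x = -22.0
  y^{k+1} = 4.5 + 0.25*-22.0 = -1.0
Dual objective at y_2 = -1.0: reduced costs (10.0, 16.0), box minimizer x = (0.0, 0.0)
g(y_2) = b*y + (c1 - a1*y)*x1 + (c2 - a2*y)*x2 = 18*(-1.0) + 10.0*0.0 + 16.0*0.0 = -18.0 + 0.0 + 0.0 = -18.0


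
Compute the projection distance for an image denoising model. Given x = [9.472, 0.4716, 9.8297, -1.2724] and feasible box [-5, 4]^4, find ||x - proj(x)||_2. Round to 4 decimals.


Project each component onto [-5, 4].
clip(9.472) = 4.0, clip(0.4716) = 0.4716, clip(9.8297) = 4.0, clip(-1.2724) = -1.2724
Projection = [4.0, 0.4716, 4.0, -1.2724]
Squared diffs: [29.9428, 0.0, 33.9854, 0.0]
Distance = sqrt(63.9282) = 7.9955


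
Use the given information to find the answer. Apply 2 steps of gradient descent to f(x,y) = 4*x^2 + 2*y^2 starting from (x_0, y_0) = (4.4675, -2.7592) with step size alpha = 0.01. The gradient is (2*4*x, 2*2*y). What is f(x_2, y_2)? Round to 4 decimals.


Gradient descent on f(x,y) = 4*x^2 + 2*y^2.
Starting point: (4.4675, -2.7592), alpha = 0.01
Step 1: grad_x = 2*4*4.4675 = 35.74, grad_y = 2*2*-2.7592 = -11.0368
  x_1 = 4.4675 - 0.01*35.74 = 4.1101
  y_1 = -2.7592 - 0.01*-11.0368 = -2.6488
Step 2: grad_x = 2*4*4.1101 = 32.8808, grad_y = 2*2*-2.6488 = -10.5953
  x_2 = 4.1101 - 0.01*32.8808 = 3.7813
  y_2 = -2.6488 - 0.01*-10.5953 = -2.5429
f(3.7813, -2.5429) = 4*3.7813^2 + 2*(-2.5429)^2 = 70.1251


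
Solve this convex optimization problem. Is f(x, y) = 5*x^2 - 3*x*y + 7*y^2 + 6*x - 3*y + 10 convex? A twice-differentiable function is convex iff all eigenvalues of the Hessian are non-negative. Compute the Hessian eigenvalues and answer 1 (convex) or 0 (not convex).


The Hessian of f(x,y) = 5*x^2 - 3*x*y + 7*y^2 + 6*x - 3*y + 10 is:
H = [[10, -3], [-3, 14]]
Trace = 10 + 14 = 24
Determinant = 10*14 - (-3)^2 = 131
Discriminant = (24)^2 - 4*131 = 52.0
Eigenvalues: lambda_1 = 8.3944, lambda_2 = 15.6056
The function is convex.

1


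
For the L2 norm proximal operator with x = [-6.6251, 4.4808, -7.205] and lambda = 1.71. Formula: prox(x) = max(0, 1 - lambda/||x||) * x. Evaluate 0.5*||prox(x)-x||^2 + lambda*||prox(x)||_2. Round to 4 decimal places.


Step 1: Compute ||x||.
||x|| = 10.7648
Step 2: Compute scaling factor.
scale = max(0, 1 - 1.71/10.7648) = 0.8411
Step 3: prox(x) = [-5.5727, 3.769, -6.0605]
||prox(x)|| = 9.0548
Step 4: Proximal objective.
0.5*||prox-x||^2 = 1.4621
lambda*||prox|| = 15.4837
Total = 16.9458


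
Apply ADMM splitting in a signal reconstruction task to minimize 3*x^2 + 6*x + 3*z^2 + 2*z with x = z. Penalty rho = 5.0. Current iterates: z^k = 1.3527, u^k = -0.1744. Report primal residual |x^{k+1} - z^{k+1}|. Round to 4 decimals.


ADMM iteration with rho = 5.0, z^k = 1.3527, u^k = -0.1744
Step 1: x-update.
Minimize 3*x^2 + 6*x + (5.0/2)*(x - 1.3527 - 0.1744)^2
FOC: (2*3 + 5.0)*x = -6 + 5.0*(1.3527 + 0.1744)
x^{k+1} = 0.1487
Step 2: z-update.
Minimize 3*z^2 + 2*z + (5.0/2)*(0.1487 - z - 0.1744)^2
FOC: (2*3 + 5.0)*z = -2 + 5.0*(0.1487 - 0.1744)
z^{k+1} = -0.1935
Step 3: u-update.
u^{k+1} = -0.1744 + 0.1487 + 0.1935 = 0.1678
Step 4: Primal residual = |0.1487 + 0.1935| = 0.3422


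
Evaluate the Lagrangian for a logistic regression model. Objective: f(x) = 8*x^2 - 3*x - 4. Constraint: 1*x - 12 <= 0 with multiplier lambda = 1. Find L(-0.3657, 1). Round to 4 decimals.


Step 1: Evaluate f(x).
f(-0.3657) = 8*(-0.3657)^2 - 3*(-0.3657) - 4 = -1.833
Step 2: Evaluate g(x).
g(-0.3657) = 1*-0.3657 - 12 = -12.3657
Step 3: Compute Lagrangian.
L = -1.833 + 1*-12.3657 = -14.1987


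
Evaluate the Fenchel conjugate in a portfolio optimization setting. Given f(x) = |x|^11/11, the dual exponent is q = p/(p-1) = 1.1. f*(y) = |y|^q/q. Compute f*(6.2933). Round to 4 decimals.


The conjugate exponent q satisfies 1/p + 1/q = 1.
p = 11, so q = 11/(11 - 1) = 1.1
|y|^q = 6.2933^1.1 = 7.5643
f*(6.2933) = 7.5643 / 1.1 = 6.8766


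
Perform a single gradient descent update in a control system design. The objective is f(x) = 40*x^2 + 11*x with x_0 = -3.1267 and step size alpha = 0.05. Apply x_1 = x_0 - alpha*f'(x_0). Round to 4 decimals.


We compute the gradient at x_0 and apply the update.
f'(x) = 80*x + 11
f'(-3.1267) = 80*-3.1267 + 11 = -239.136
x_1 = -3.1267 - 0.05*-239.136 = 8.8301


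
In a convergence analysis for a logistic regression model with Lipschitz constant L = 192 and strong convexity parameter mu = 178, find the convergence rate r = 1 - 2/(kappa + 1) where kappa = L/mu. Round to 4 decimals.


Step 1: Compute the condition number.
kappa = L/mu = 192/178 = 1.0787
Step 2: Compute the convergence rate.
r = 1 - 2/(kappa + 1) = 1 - 2*mu/(L + mu) = (L - mu)/(L + mu) = 14/370 = 0.0378


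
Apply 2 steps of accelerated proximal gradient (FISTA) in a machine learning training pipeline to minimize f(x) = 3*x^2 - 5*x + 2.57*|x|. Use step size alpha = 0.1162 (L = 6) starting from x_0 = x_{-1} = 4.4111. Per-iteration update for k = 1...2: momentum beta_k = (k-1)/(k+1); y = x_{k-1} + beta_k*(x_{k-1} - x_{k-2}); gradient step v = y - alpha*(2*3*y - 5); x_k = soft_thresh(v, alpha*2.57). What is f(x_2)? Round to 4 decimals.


FISTA on f(x) = 3*x^2 - 5*x + 2.57*|x|
L = 6, alpha = 0.1162
Iteration 1: beta = 0.0, y = 4.4111 + 0.0*(4.4111 - 4.4111) = 4.4111
  grad(y) = 21.4666, v = y - alpha*grad = 1.9167
  prox(v) = soft_thresh(1.9167, 0.2986) = 1.618
Iteration 2: beta = 0.3333, y = 1.618 + 0.3333*(1.618 - 4.4111) = 0.687
  grad(y) = -0.8778, v = y - alpha*grad = 0.789
  prox(v) = soft_thresh(0.789, 0.2986) = 0.4904
f(x_2) = 3*0.4904^2 - 5*0.4904 + 2.57*|0.4904| = -0.4702


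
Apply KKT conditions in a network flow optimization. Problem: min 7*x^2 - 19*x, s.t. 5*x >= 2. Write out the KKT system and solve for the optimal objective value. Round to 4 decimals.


Step 1: Try lambda = 0 (constraint inactive).
Stationarity: 2*7*x - 19 = 0
x* = 19/(2*7) = 19/14 = 1.3571 (rounded; the exact value 19/14 is used below)
Check constraint: 5*1.3571 = 6.7855 >= 2 -- satisfied.
Step 2: Compute optimal value.
f(x*) = 7*(19/14)^2 - 19*(19/14) = -12.8929


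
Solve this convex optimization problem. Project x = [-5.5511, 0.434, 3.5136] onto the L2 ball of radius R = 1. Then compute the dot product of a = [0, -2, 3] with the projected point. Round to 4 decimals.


Step 1: Compute ||x|| (intermediates to 6 decimals).
||x|| = sqrt((-5.5511)^2 + 0.434^2 + 3.5136^2) = 6.583954
Step 2: Project.
Since ||x|| > R, scale = R/||x|| = 1/6.583954 = 0.151884, proj(x) = scale * x
proj(x) = [-0.843123, 0.065918, 0.53366]
Step 3: Dot product.
a^T * proj(x) = 0*(-0.843123) - 2*0.065918 + 3*0.53366 = 1.4691


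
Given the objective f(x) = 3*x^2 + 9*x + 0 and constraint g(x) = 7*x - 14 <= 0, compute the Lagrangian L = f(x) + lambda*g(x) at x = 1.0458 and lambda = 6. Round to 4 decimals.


Step 1: Evaluate f(x).
f(1.0458) = 3*1.0458^2 + 9*1.0458 + 0 = 12.6933
Step 2: Evaluate g(x).
g(1.0458) = 7*1.0458 - 14 = -6.6794
Step 3: Compute Lagrangian.
L = 12.6933 + 6*-6.6794 = -27.3831


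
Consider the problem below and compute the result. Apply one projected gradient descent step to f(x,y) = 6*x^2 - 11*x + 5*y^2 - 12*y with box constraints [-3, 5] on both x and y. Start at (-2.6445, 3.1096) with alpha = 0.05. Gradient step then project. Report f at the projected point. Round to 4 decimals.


Step 1: Compute gradient at (-2.6445, 3.1096).
grad_x = 2*6*-2.6445 - 11 = -42.734
grad_y = 2*5*3.1096 - 12 = 19.096
Step 2: Gradient step.
x_raw = -2.6445 - 0.05*-42.734 = -0.5078
y_raw = 3.1096 - 0.05*19.096 = 2.1548
Step 3: Project onto [-3, 5].
x_proj = clip(-0.5078) = -0.5078
y_proj = clip(2.1548) = 2.1548
Step 4: Evaluate f.
f(-0.5078, 2.1548) = 4.4912


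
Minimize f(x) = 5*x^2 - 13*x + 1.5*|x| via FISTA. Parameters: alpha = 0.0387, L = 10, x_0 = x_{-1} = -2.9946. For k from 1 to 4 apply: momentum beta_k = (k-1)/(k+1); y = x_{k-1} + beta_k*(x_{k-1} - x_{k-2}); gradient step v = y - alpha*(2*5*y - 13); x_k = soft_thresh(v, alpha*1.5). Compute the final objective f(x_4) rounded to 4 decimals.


FISTA on f(x) = 5*x^2 - 13*x + 1.5*|x|
L = 10, alpha = 0.0387
Iteration 1: beta = 0.0, y = -2.9946 + 0.0*(-2.9946 + 2.9946) = -2.9946
  grad(y) = -42.946, v = y - alpha*grad = -1.3326
  prox(v) = soft_thresh(-1.3326, 0.0581) = -1.2745
Iteration 2: beta = 0.3333, y = -1.2745 + 0.3333*(-1.2745 + 2.9946) = -0.7012
  grad(y) = -20.0119, v = y - alpha*grad = 0.0733
  prox(v) = soft_thresh(0.0733, 0.0581) = 0.0152
Iteration 3: beta = 0.5, y = 0.0152 + 0.5*(0.0152 + 1.2745) = 0.6601
  grad(y) = -6.399, v = y - alpha*grad = 0.9077
  prox(v) = soft_thresh(0.9077, 0.0581) = 0.8497
Iteration 4: beta = 0.6, y = 0.8497 + 0.6*(0.8497 - 0.0152) = 1.3504
  grad(y) = 0.5038, v = y - alpha*grad = 1.3309
  prox(v) = soft_thresh(1.3309, 0.0581) = 1.2728
f(x_4) = 5*1.2728^2 - 13*1.2728 + 1.5*|1.2728| = -6.5371


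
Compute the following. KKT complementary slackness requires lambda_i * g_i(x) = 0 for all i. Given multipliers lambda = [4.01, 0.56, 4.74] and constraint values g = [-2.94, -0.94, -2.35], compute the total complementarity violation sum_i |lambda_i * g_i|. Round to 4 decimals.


KKT complementary slackness check:
lambda_1 * g_1 = 4.01 * -2.94 = -11.7894
lambda_2 * g_2 = 0.56 * -0.94 = -0.5264
lambda_3 * g_3 = 4.74 * -2.35 = -11.139
Total violation = 11.7894 + 0.5264 + 11.139 = 23.4548


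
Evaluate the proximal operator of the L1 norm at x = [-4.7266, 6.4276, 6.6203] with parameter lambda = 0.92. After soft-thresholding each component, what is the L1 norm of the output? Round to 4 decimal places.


Soft-thresholding with lambda = 0.92:
prox(-4.7266) = sign(-4.7266)*max(|-4.7266| - 0.92, 0) = -3.8066
prox(6.4276) = sign(6.4276)*max(|6.4276| - 0.92, 0) = 5.5076
prox(6.6203) = sign(6.6203)*max(|6.6203| - 0.92, 0) = 5.7003
prox(x) = [-3.8066, 5.5076, 5.7003]
||prox(x)||_1 = 3.8066 + 5.5076 + 5.7003 = 15.0145


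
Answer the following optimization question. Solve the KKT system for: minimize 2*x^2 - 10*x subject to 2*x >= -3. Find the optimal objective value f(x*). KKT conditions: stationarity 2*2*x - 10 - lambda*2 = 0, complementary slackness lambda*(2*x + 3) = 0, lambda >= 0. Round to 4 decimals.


Step 1: Try lambda = 0 (constraint inactive).
Stationarity: 2*2*x - 10 = 0
x* = 10/(2*2) = 2.5
Check constraint: 2*2.5 = 5.0 >= -3 -- satisfied.
Step 2: Compute optimal value.
f(x*) = 2*2.5^2 - 10*2.5 = -12.5


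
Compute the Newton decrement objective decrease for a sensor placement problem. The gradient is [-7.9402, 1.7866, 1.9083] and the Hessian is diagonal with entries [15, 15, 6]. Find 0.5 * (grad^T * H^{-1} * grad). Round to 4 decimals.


Step 1: H is diagonal, so H^(-1) * g = [-0.5293, 0.1191, 0.3181].
Step 2: g^T H^(-1) g = sum_i g_i^2 / H_ii
  = (-7.9402)^2/15 + (1.7866)^2/15 + (1.9083)^2/6
  = 4.2031 + 0.2128 + 0.6069 = 5.0228
Step 3: Objective decrease = 0.5 * g^T H^(-1) g = 2.5114


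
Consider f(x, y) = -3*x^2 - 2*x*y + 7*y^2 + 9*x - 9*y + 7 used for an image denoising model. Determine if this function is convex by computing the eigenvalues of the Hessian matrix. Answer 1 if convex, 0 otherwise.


The Hessian of f(x,y) = -3*x^2 - 2*x*y + 7*y^2 + 9*x - 9*y + 7 is:
H = [[-6, -2], [-2, 14]]
Trace = -6 + 14 = 8
Determinant = -6*14 - (-2)^2 = -88
Discriminant = (8)^2 - 4*-88 = 416.0
Eigenvalues: lambda_1 = -6.198, lambda_2 = 14.198
The function is not convex.

0


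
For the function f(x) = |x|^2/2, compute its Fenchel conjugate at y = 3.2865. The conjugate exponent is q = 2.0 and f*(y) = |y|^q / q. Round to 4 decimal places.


The conjugate exponent q satisfies 1/p + 1/q = 1.
p = 2, so q = 2/(2 - 1) = 2.0
|y|^q = 3.2865^2.0 = 10.8011
f*(3.2865) = 10.8011 / 2.0 = 5.4005


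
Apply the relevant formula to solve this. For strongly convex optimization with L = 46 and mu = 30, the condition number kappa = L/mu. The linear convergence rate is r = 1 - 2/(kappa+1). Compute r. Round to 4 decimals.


Step 1: Compute the condition number.
kappa = L/mu = 46/30 = 1.5333
Step 2: Compute the convergence rate.
r = 1 - 2/(kappa + 1) = 1 - 2*mu/(L + mu) = (L - mu)/(L + mu) = 16/76 = 0.2105


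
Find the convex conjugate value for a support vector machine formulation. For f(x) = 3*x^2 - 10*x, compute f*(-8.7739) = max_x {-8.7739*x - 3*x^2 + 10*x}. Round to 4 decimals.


f*(y) = sup_x {y*x - a*x^2 - b*x} = sup_x {(y-b)*x - a*x^2}
FOC: (y - b) - 2a*x = 0 => x* = (y - b)/(2a)
x* = (-8.7739 + 10)/(2*3) = 0.2044
f*(-8.7739) = (y-b)^2/(4a) = (-8.7739 + 10)^2/(4*3)
= 1.5033/12 = 0.1253


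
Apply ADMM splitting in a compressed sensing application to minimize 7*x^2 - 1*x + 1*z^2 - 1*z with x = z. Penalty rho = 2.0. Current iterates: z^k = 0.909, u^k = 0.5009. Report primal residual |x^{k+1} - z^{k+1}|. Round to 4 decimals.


ADMM iteration with rho = 2.0, z^k = 0.909, u^k = 0.5009
Step 1: x-update.
Minimize 7*x^2 - 1*x + (2.0/2)*(x - 0.909 + 0.5009)^2
FOC: (2*7 + 2.0)*x = 1 + 2.0*(0.909 - 0.5009)
x^{k+1} = 0.1135
Step 2: z-update.
Minimize 1*z^2 - 1*z + (2.0/2)*(0.1135 - z + 0.5009)^2
FOC: (2*1 + 2.0)*z = 1 + 2.0*(0.1135 + 0.5009)
z^{k+1} = 0.5572
Step 3: u-update.
u^{k+1} = 0.5009 + 0.1135 - 0.5572 = 0.0572
Step 4: Primal residual = |0.1135 - 0.5572| = 0.4437
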